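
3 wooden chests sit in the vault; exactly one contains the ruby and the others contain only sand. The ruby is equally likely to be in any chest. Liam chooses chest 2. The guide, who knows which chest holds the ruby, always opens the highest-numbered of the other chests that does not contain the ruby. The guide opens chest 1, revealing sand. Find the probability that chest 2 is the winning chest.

Consider each possible location of the ruby in turn.
If it is in chest 1 (prior 1/3): the guide opened chest 1, so this case is ruled out; weight (1/3)·0 = 0.
If it is in chest 2 (prior 1/3): the guide would have opened chest 3 instead, probability 0; weight (1/3)·0 = 0.
If it is in chest 3 (prior 1/3): chest 1 is the highest-numbered option available, probability 1; weight (1/3)·1 = 1/3.
The weights sum to 1/3.
So P(the ruby in chest 2 | the guide opened chest 1) = 0 / (1/3) = 0.

0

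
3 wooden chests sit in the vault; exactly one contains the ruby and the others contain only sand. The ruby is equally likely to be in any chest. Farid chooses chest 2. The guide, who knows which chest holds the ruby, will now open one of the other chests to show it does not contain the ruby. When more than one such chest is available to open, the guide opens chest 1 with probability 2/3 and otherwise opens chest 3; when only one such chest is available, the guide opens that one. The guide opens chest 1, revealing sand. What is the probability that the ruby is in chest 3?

Apply Bayes' rule, conditioning on where the ruby actually is.
If it is in chest 1 (prior 1/3): the guide opened chest 1, so this case is ruled out; weight (1/3)·0 = 0.
If it is in chest 2 (prior 1/3): chest 1 is available, opened with probability 2/3; weight (1/3)·(2/3) = 2/9.
If it is in chest 3 (prior 1/3): only chest 1 is available, probability 1; weight (1/3)·1 = 1/3.
The weights sum to 5/9.
So P(the ruby in chest 3 | the guide opened chest 1) = (1/3) / (5/9) = 3/5.

3/5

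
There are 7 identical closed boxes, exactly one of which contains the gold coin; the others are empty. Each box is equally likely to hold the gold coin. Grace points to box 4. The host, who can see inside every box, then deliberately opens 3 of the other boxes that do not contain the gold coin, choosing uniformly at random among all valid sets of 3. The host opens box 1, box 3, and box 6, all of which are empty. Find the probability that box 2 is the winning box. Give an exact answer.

2/7

Apply Bayes' rule, conditioning on where the gold coin actually is.
If it is in any of boxes 1, 3, and 6 (prior 1/7 each): that box was opened and seen not to hold the prize — ruled out; weight (1/7)·0 = 0 each.
If it is in any of boxes 2, 5, and 7 (prior 1/7 each): the host has 10 equally likely choices, so probability 1/10; weight (1/7)·(1/10) = 1/70 each.
If it is in box 4 (prior 1/7): the host has 20 equally likely choices, so probability 1/20; weight (1/7)·(1/20) = 1/140.
The weights sum to 1/20.
So P(the gold coin in box 2 | the host opened box 1, box 3, and box 6) = (1/70) / (1/20) = 2/7.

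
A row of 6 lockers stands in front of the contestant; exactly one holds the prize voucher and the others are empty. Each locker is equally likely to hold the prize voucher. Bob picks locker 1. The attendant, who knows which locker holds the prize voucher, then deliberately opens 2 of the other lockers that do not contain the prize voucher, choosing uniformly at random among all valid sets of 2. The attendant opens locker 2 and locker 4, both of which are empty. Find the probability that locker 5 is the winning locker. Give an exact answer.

5/18

Consider each possible location of the prize voucher in turn.
If it is in locker 1 (prior 1/6): the attendant has 10 equally likely choices, so probability 1/10; weight (1/6)·(1/10) = 1/60.
If it is in either of lockers 2 and 4 (prior 1/6 each): that locker was opened and seen not to hold the prize — ruled out; weight (1/6)·0 = 0 each.
If it is in any of lockers 3, 5, and 6 (prior 1/6 each): the attendant has 6 equally likely choices, so probability 1/6; weight (1/6)·(1/6) = 1/36 each.
The weights sum to 1/10.
So P(the prize voucher in locker 5 | the attendant opened locker 2 and locker 4) = (1/36) / (1/10) = 5/18.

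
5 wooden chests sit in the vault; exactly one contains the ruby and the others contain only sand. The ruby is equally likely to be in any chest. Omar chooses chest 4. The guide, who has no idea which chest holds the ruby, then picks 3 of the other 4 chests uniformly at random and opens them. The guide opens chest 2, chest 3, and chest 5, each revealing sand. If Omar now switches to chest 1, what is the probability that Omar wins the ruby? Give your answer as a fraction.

1/2

Consider each possible location of the ruby in turn.
If it is in either of chests 1 and 4 (prior 1/5 each): the guide picks exactly this set with probability 1/4 regardless, and none is the prize; weight (1/5)·(1/4) = 1/20 each.
If it is in any of chests 2, 3, and 5 (prior 1/5 each): that chest was opened and seen not to hold the prize — ruled out; weight (1/5)·0 = 0 each.
The weights sum to 1/10.
So P(the ruby in chest 1 | the guide opened chest 2, chest 3, and chest 5) = (1/20) / (1/10) = 1/2.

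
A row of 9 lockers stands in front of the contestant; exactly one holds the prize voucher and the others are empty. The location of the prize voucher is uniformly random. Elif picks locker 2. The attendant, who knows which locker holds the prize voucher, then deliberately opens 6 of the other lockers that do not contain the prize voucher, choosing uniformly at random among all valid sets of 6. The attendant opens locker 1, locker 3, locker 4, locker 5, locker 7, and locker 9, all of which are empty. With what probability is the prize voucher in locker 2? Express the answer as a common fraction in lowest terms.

1/9

Condition on the true location of the prize voucher.
If it is in any of lockers 1, 3, 4, 5, 7, and 9 (prior 1/9 each): that locker was opened and seen not to hold the prize — ruled out; weight (1/9)·0 = 0 each.
If it is in locker 2 (prior 1/9): the attendant has 28 equally likely choices, so probability 1/28; weight (1/9)·(1/28) = 1/252.
If it is in either of lockers 6 and 8 (prior 1/9 each): the attendant has 7 equally likely choices, so probability 1/7; weight (1/9)·(1/7) = 1/63 each.
The weights sum to 1/28.
So P(the prize voucher in locker 2 | the attendant opened locker 1, locker 3, locker 4, locker 5, locker 7, and locker 9) = (1/252) / (1/28) = 1/9.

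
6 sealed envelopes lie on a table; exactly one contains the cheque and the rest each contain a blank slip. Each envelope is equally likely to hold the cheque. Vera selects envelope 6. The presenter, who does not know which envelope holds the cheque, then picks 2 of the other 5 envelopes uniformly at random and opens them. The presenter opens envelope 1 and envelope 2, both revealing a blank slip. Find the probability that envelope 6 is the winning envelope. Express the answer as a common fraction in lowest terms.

1/4

Because the presenter chose which envelopes to open without knowing where the cheque is, the choice is independent of the prize location. Learning that none of the 2 opened envelopes holds the cheque simply rules out those 2 locations and leaves the remaining 4 envelopes still equally likely by symmetry.
So P(the cheque in envelope 6) = 1/4.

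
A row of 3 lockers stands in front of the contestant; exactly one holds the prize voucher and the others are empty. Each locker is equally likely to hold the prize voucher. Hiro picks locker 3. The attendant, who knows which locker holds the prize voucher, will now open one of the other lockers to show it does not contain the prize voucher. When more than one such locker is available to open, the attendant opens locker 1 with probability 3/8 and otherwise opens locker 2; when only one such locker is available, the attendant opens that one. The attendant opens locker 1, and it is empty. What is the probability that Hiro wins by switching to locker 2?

8/11

Apply Bayes' rule, conditioning on where the prize voucher actually is.
If it is in locker 1 (prior 1/3): the attendant opened locker 1, so this case is ruled out; weight (1/3)·0 = 0.
If it is in locker 2 (prior 1/3): only locker 1 is available, probability 1; weight (1/3)·1 = 1/3.
If it is in locker 3 (prior 1/3): locker 1 is available, opened with probability 3/8; weight (1/3)·(3/8) = 1/8.
The weights sum to 11/24.
So P(the prize voucher in locker 2 | the attendant opened locker 1) = (1/3) / (11/24) = 8/11.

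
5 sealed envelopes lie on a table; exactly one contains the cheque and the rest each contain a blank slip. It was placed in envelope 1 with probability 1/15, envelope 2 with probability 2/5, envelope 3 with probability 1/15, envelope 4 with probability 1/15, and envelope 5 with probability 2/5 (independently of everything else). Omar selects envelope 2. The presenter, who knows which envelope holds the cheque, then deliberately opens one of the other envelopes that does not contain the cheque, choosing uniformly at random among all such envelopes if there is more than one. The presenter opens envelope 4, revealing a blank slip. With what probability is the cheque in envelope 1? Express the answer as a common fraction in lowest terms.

Consider each possible location of the cheque in turn.
If it is in either of envelopes 1 and 3 (prior 1/15 each): the presenter has 3 equally likely choices, so probability 1/3; weight (1/15)·(1/3) = 1/45 each.
If it is in envelope 2 (prior 2/5): the presenter has 4 equally likely choices, so probability 1/4; weight (2/5)·(1/4) = 1/10.
If it is in envelope 4 (prior 1/15): the presenter opened envelope 4, so this case is ruled out; weight (1/15)·0 = 0.
If it is in envelope 5 (prior 2/5): the presenter has 3 equally likely choices, so probability 1/3; weight (2/5)·(1/3) = 2/15.
The weights sum to 5/18.
So P(the cheque in envelope 1 | the presenter opened envelope 4) = (1/45) / (5/18) = 2/25.

2/25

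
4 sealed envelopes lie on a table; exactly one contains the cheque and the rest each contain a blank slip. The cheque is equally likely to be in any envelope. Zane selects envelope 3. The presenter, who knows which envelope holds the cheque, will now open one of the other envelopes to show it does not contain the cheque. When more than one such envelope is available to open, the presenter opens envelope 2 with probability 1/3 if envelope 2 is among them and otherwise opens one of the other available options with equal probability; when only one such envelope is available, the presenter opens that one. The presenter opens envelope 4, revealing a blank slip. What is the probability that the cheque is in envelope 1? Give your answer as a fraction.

4/9

Apply Bayes' rule, conditioning on where the cheque actually is.
If it is in envelope 1 (prior 1/4): envelope 2 is available but not opened, probability 2/3; weight (1/4)·(2/3) = 1/6.
If it is in envelope 2 (prior 1/4): envelope 2 holds the prize so is unavailable; the presenter chooses uniformly among the 2 others, probability 1/2; weight (1/4)·(1/2) = 1/8.
If it is in envelope 3 (prior 1/4): envelope 2 is available but not opened; envelope 4 gets probability (1 − 1/3)/2 = 1/3; weight (1/4)·(1/3) = 1/12.
If it is in envelope 4 (prior 1/4): the presenter opened envelope 4, so this case is ruled out; weight (1/4)·0 = 0.
The weights sum to 3/8.
So P(the cheque in envelope 1 | the presenter opened envelope 4) = (1/6) / (3/8) = 4/9.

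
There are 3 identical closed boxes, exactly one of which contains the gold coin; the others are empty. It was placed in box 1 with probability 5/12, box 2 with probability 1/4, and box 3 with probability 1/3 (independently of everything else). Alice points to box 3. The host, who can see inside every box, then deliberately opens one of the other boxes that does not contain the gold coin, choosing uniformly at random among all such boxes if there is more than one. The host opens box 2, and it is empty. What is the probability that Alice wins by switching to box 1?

Apply Bayes' rule, conditioning on where the gold coin actually is.
If it is in box 1 (prior 5/12): the host has no choice, probability 1; weight (5/12)·1 = 5/12.
If it is in box 2 (prior 1/4): the host opened box 2, so this case is ruled out; weight (1/4)·0 = 0.
If it is in box 3 (prior 1/3): the host has 2 equally likely choices, so probability 1/2; weight (1/3)·(1/2) = 1/6.
The weights sum to 7/12.
So P(the gold coin in box 1 | the host opened box 2) = (5/12) / (7/12) = 5/7.

5/7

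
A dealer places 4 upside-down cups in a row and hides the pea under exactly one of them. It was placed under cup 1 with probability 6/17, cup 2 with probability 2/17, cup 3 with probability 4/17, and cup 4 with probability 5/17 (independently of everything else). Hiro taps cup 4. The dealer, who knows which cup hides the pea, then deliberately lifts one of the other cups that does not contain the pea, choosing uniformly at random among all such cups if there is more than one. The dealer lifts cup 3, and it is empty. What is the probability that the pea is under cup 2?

Condition on the true location of the pea.
If it is under cup 1 (prior 6/17): the dealer has 2 equally likely choices, so probability 1/2; weight (6/17)·(1/2) = 3/17.
If it is under cup 2 (prior 2/17): the dealer has 2 equally likely choices, so probability 1/2; weight (2/17)·(1/2) = 1/17.
If it is under cup 3 (prior 4/17): the dealer opened cup 3, so this case is ruled out; weight (4/17)·0 = 0.
If it is under cup 4 (prior 5/17): the dealer has 3 equally likely choices, so probability 1/3; weight (5/17)·(1/3) = 5/51.
The weights sum to 1/3.
So P(the pea under cup 2 | the dealer opened cup 3) = (1/17) / (1/3) = 3/17.

3/17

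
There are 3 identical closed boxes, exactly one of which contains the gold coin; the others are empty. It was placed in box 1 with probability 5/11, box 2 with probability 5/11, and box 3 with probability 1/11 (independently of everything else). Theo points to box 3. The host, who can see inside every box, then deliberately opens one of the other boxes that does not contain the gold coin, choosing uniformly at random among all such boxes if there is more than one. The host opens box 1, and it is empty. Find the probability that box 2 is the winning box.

10/11

Consider each possible location of the gold coin in turn.
If it is in box 1 (prior 5/11): the host opened box 1, so this case is ruled out; weight (5/11)·0 = 0.
If it is in box 2 (prior 5/11): the host has no choice, probability 1; weight (5/11)·1 = 5/11.
If it is in box 3 (prior 1/11): the host has 2 equally likely choices, so probability 1/2; weight (1/11)·(1/2) = 1/22.
The weights sum to 1/2.
So P(the gold coin in box 2 | the host opened box 1) = (5/11) / (1/2) = 10/11.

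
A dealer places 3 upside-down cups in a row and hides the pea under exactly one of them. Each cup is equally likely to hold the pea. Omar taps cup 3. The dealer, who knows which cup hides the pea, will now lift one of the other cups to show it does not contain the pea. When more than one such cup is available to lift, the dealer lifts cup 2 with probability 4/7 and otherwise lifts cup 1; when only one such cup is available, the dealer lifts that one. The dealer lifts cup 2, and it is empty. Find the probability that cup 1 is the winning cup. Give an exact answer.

Apply Bayes' rule, conditioning on where the pea actually is.
If it is under cup 1 (prior 1/3): only cup 2 is available, probability 1; weight (1/3)·1 = 1/3.
If it is under cup 2 (prior 1/3): the dealer opened cup 2, so this case is ruled out; weight (1/3)·0 = 0.
If it is under cup 3 (prior 1/3): cup 2 is available, opened with probability 4/7; weight (1/3)·(4/7) = 4/21.
The weights sum to 11/21.
So P(the pea under cup 1 | the dealer opened cup 2) = (1/3) / (11/21) = 7/11.

7/11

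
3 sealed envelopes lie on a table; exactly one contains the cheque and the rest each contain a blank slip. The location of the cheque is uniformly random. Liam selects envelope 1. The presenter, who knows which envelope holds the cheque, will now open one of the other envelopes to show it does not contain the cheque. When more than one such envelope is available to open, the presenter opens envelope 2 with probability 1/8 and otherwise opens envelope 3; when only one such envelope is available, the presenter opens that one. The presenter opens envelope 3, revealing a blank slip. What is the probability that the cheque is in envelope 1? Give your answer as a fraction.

7/15

Apply Bayes' rule, conditioning on where the cheque actually is.
If it is in envelope 1 (prior 1/3): envelope 2 is available but not opened, probability 7/8; weight (1/3)·(7/8) = 7/24.
If it is in envelope 2 (prior 1/3): only envelope 3 is available, probability 1; weight (1/3)·1 = 1/3.
If it is in envelope 3 (prior 1/3): the presenter opened envelope 3, so this case is ruled out; weight (1/3)·0 = 0.
The weights sum to 5/8.
So P(the cheque in envelope 1 | the presenter opened envelope 3) = (7/24) / (5/8) = 7/15.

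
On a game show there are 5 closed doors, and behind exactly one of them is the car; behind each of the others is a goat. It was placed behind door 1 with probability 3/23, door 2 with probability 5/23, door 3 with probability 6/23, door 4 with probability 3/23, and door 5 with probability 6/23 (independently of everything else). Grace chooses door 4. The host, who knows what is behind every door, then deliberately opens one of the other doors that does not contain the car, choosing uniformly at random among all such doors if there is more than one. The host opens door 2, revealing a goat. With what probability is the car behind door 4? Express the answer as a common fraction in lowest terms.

Apply Bayes' rule, conditioning on where the car actually is.
If it is behind door 1 (prior 3/23): the host has 3 equally likely choices, so probability 1/3; weight (3/23)·(1/3) = 1/23.
If it is behind door 2 (prior 5/23): the host opened door 2, so this case is ruled out; weight (5/23)·0 = 0.
If it is behind either of doors 3 and 5 (prior 6/23 each): the host has 3 equally likely choices, so probability 1/3; weight (6/23)·(1/3) = 2/23 each.
If it is behind door 4 (prior 3/23): the host has 4 equally likely choices, so probability 1/4; weight (3/23)·(1/4) = 3/92.
The weights sum to 1/4.
So P(the car behind door 4 | the host opened door 2) = (3/92) / (1/4) = 3/23.

3/23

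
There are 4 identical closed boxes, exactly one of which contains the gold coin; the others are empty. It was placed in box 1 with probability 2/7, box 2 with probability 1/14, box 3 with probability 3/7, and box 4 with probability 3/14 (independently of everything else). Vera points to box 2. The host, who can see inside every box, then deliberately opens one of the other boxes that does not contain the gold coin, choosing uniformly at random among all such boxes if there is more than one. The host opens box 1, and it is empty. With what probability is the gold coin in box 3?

Apply Bayes' rule, conditioning on where the gold coin actually is.
If it is in box 1 (prior 2/7): the host opened box 1, so this case is ruled out; weight (2/7)·0 = 0.
If it is in box 2 (prior 1/14): the host has 3 equally likely choices, so probability 1/3; weight (1/14)·(1/3) = 1/42.
If it is in box 3 (prior 3/7): the host has 2 equally likely choices, so probability 1/2; weight (3/7)·(1/2) = 3/14.
If it is in box 4 (prior 3/14): the host has 2 equally likely choices, so probability 1/2; weight (3/14)·(1/2) = 3/28.
The weights sum to 29/84.
So P(the gold coin in box 3 | the host opened box 1) = (3/14) / (29/84) = 18/29.

18/29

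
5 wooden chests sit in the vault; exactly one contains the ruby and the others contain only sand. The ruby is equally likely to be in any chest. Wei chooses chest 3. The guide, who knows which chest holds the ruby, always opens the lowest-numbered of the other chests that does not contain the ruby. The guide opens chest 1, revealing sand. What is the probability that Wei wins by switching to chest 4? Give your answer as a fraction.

Condition on the true location of the ruby.
If it is in chest 1 (prior 1/5): the guide opened chest 1, so this case is ruled out; weight (1/5)·0 = 0.
If it is in any of chests 2, 3, 4, and 5 (prior 1/5 each): chest 1 is the lowest-numbered option available, probability 1; weight (1/5)·1 = 1/5 each.
The weights sum to 4/5.
So P(the ruby in chest 4 | the guide opened chest 1) = (1/5) / (4/5) = 1/4.

1/4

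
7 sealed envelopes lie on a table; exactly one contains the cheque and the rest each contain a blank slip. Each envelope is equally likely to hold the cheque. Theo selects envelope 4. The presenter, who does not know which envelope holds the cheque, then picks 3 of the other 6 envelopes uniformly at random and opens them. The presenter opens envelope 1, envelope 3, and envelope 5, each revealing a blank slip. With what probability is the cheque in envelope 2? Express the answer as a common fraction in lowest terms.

Because the presenter chose which envelopes to open without knowing where the cheque is, the choice is independent of the prize location. Learning that none of the 3 opened envelopes holds the cheque simply rules out those 3 locations and leaves the remaining 4 envelopes still equally likely by symmetry.
So P(the cheque in envelope 2) = 1/4.

1/4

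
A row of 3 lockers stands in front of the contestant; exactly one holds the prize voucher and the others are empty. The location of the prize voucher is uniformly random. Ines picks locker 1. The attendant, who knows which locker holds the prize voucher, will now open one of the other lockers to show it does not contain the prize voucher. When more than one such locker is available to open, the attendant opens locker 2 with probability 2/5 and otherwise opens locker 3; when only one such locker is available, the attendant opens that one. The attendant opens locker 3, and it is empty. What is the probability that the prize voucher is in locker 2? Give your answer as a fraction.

Consider each possible location of the prize voucher in turn.
If it is in locker 1 (prior 1/3): locker 2 is available but not opened, probability 3/5; weight (1/3)·(3/5) = 1/5.
If it is in locker 2 (prior 1/3): only locker 3 is available, probability 1; weight (1/3)·1 = 1/3.
If it is in locker 3 (prior 1/3): the attendant opened locker 3, so this case is ruled out; weight (1/3)·0 = 0.
The weights sum to 8/15.
So P(the prize voucher in locker 2 | the attendant opened locker 3) = (1/3) / (8/15) = 5/8.

5/8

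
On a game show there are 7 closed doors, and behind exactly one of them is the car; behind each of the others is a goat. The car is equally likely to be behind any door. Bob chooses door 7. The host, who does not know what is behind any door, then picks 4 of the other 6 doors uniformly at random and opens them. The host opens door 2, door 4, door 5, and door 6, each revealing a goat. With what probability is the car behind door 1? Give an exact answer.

1/3

Because the host chose which doors to open without knowing where the car is, the choice is independent of the prize location. Learning that none of the 4 opened doors holds the car simply rules out those 4 locations and leaves the remaining 3 doors still equally likely by symmetry.
So P(the car behind door 1) = 1/3.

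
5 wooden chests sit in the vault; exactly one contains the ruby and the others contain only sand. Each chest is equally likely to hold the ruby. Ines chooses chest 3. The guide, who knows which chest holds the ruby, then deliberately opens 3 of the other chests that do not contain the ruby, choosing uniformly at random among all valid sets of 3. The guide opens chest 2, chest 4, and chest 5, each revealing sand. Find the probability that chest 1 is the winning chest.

4/5

Consider each possible location of the ruby in turn.
If it is in chest 1 (prior 1/5): the guide has no choice, probability 1; weight (1/5)·1 = 1/5.
If it is in any of chests 2, 4, and 5 (prior 1/5 each): that chest was opened and seen not to hold the prize — ruled out; weight (1/5)·0 = 0 each.
If it is in chest 3 (prior 1/5): the guide has 4 equally likely choices, so probability 1/4; weight (1/5)·(1/4) = 1/20.
The weights sum to 1/4.
So P(the ruby in chest 1 | the guide opened chest 2, chest 4, and chest 5) = (1/5) / (1/4) = 4/5.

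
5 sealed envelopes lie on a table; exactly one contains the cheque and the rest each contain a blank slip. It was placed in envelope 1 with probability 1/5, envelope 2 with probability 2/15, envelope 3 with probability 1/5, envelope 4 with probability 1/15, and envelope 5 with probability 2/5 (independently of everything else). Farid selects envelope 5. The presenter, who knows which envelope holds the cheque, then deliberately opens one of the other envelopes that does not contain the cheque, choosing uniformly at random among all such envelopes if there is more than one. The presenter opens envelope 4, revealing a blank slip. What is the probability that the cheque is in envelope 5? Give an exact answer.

Consider each possible location of the cheque in turn.
If it is in either of envelopes 1 and 3 (prior 1/5 each): the presenter has 3 equally likely choices, so probability 1/3; weight (1/5)·(1/3) = 1/15 each.
If it is in envelope 2 (prior 2/15): the presenter has 3 equally likely choices, so probability 1/3; weight (2/15)·(1/3) = 2/45.
If it is in envelope 4 (prior 1/15): the presenter opened envelope 4, so this case is ruled out; weight (1/15)·0 = 0.
If it is in envelope 5 (prior 2/5): the presenter has 4 equally likely choices, so probability 1/4; weight (2/5)·(1/4) = 1/10.
The weights sum to 5/18.
So P(the cheque in envelope 5 | the presenter opened envelope 4) = (1/10) / (5/18) = 9/25.

9/25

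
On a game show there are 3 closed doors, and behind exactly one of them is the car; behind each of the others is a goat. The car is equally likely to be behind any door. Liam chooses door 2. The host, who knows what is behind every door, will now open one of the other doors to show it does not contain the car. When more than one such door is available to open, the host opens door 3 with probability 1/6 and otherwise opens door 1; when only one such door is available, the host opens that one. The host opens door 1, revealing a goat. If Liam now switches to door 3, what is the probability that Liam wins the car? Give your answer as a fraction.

6/11

Condition on the true location of the car.
If it is behind door 1 (prior 1/3): the host opened door 1, so this case is ruled out; weight (1/3)·0 = 0.
If it is behind door 2 (prior 1/3): door 3 is available but not opened, probability 5/6; weight (1/3)·(5/6) = 5/18.
If it is behind door 3 (prior 1/3): only door 1 is available, probability 1; weight (1/3)·1 = 1/3.
The weights sum to 11/18.
So P(the car behind door 3 | the host opened door 1) = (1/3) / (11/18) = 6/11.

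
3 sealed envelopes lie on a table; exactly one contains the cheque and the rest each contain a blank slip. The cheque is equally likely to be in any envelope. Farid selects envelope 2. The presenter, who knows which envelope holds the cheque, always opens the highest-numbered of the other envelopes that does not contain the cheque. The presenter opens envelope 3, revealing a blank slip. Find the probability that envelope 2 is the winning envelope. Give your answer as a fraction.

1/2

Condition on the true location of the cheque.
If it is in either of envelopes 1 and 2 (prior 1/3 each): envelope 3 is the highest-numbered option available, probability 1; weight (1/3)·1 = 1/3 each.
If it is in envelope 3 (prior 1/3): the presenter opened envelope 3, so this case is ruled out; weight (1/3)·0 = 0.
The weights sum to 2/3.
So P(the cheque in envelope 2 | the presenter opened envelope 3) = (1/3) / (2/3) = 1/2.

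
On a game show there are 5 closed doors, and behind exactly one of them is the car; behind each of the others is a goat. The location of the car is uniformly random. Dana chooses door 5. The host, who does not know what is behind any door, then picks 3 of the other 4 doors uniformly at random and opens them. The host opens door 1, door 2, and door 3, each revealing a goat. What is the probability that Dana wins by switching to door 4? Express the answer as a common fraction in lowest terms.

Apply Bayes' rule, conditioning on where the car actually is.
If it is behind any of doors 1, 2, and 3 (prior 1/5 each): that door was opened and seen not to hold the prize — ruled out; weight (1/5)·0 = 0 each.
If it is behind either of doors 4 and 5 (prior 1/5 each): the host picks exactly this set with probability 1/4 regardless, and none is the prize; weight (1/5)·(1/4) = 1/20 each.
The weights sum to 1/10.
So P(the car behind door 4 | the host opened door 1, door 2, and door 3) = (1/20) / (1/10) = 1/2.

1/2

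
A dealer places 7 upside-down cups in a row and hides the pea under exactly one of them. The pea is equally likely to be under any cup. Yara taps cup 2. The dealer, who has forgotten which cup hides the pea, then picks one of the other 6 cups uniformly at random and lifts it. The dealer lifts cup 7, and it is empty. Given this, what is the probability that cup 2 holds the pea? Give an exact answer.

Consider each possible location of the pea in turn.
If it is under any of cups 1, 2, 3, 4, 5, and 6 (prior 1/7 each): the dealer picks cup 7 with probability 1/6 regardless, and it is not the prize; weight (1/7)·(1/6) = 1/42 each.
If it is under cup 7 (prior 1/7): the dealer opened cup 7, so this case is ruled out; weight (1/7)·0 = 0.
The weights sum to 1/7.
So P(the pea under cup 2 | the dealer opened cup 7) = (1/42) / (1/7) = 1/6.

1/6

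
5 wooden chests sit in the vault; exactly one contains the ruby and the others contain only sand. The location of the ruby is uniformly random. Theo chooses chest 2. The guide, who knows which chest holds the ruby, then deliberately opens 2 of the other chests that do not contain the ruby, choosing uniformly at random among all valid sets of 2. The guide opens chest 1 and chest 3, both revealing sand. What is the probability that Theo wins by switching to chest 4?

Apply Bayes' rule, conditioning on where the ruby actually is.
If it is in either of chests 1 and 3 (prior 1/5 each): that chest was opened and seen not to hold the prize — ruled out; weight (1/5)·0 = 0 each.
If it is in chest 2 (prior 1/5): the guide has 6 equally likely choices, so probability 1/6; weight (1/5)·(1/6) = 1/30.
If it is in either of chests 4 and 5 (prior 1/5 each): the guide has 3 equally likely choices, so probability 1/3; weight (1/5)·(1/3) = 1/15 each.
The weights sum to 1/6.
So P(the ruby in chest 4 | the guide opened chest 1 and chest 3) = (1/15) / (1/6) = 2/5.

2/5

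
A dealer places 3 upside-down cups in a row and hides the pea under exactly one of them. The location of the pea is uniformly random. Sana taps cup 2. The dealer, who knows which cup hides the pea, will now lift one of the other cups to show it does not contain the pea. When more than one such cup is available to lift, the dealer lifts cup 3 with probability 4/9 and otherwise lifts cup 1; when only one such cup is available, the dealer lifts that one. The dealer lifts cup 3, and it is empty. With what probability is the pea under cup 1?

Consider each possible location of the pea in turn.
If it is under cup 1 (prior 1/3): only cup 3 is available, probability 1; weight (1/3)·1 = 1/3.
If it is under cup 2 (prior 1/3): cup 3 is available, opened with probability 4/9; weight (1/3)·(4/9) = 4/27.
If it is under cup 3 (prior 1/3): the dealer opened cup 3, so this case is ruled out; weight (1/3)·0 = 0.
The weights sum to 13/27.
So P(the pea under cup 1 | the dealer opened cup 3) = (1/3) / (13/27) = 9/13.

9/13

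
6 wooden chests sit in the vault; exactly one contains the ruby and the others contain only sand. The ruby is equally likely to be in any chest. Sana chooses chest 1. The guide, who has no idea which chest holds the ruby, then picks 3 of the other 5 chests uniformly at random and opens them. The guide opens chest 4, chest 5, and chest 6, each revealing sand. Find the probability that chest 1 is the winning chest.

1/3

Consider each possible location of the ruby in turn.
If it is in any of chests 1, 2, and 3 (prior 1/6 each): the guide picks exactly this set with probability 1/10 regardless, and none is the prize; weight (1/6)·(1/10) = 1/60 each.
If it is in any of chests 4, 5, and 6 (prior 1/6 each): that chest was opened and seen not to hold the prize — ruled out; weight (1/6)·0 = 0 each.
The weights sum to 1/20.
So P(the ruby in chest 1 | the guide opened chest 4, chest 5, and chest 6) = (1/60) / (1/20) = 1/3.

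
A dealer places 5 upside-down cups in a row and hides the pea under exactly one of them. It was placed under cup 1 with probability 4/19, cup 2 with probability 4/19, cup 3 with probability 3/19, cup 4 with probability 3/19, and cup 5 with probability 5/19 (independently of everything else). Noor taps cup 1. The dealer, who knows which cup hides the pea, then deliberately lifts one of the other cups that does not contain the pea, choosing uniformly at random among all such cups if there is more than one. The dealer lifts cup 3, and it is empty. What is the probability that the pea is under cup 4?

1/5

Apply Bayes' rule, conditioning on where the pea actually is.
If it is under cup 1 (prior 4/19): the dealer has 4 equally likely choices, so probability 1/4; weight (4/19)·(1/4) = 1/19.
If it is under cup 2 (prior 4/19): the dealer has 3 equally likely choices, so probability 1/3; weight (4/19)·(1/3) = 4/57.
If it is under cup 3 (prior 3/19): the dealer opened cup 3, so this case is ruled out; weight (3/19)·0 = 0.
If it is under cup 4 (prior 3/19): the dealer has 3 equally likely choices, so probability 1/3; weight (3/19)·(1/3) = 1/19.
If it is under cup 5 (prior 5/19): the dealer has 3 equally likely choices, so probability 1/3; weight (5/19)·(1/3) = 5/57.
The weights sum to 5/19.
So P(the pea under cup 4 | the dealer opened cup 3) = (1/19) / (5/19) = 1/5.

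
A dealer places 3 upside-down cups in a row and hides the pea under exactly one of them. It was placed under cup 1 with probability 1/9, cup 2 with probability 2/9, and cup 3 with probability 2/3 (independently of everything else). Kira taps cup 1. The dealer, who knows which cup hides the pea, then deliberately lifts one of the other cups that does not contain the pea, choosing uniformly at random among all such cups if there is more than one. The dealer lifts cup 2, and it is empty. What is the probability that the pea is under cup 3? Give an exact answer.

Apply Bayes' rule, conditioning on where the pea actually is.
If it is under cup 1 (prior 1/9): the dealer has 2 equally likely choices, so probability 1/2; weight (1/9)·(1/2) = 1/18.
If it is under cup 2 (prior 2/9): the dealer opened cup 2, so this case is ruled out; weight (2/9)·0 = 0.
If it is under cup 3 (prior 2/3): the dealer has no choice, probability 1; weight (2/3)·1 = 2/3.
The weights sum to 13/18.
So P(the pea under cup 3 | the dealer opened cup 2) = (2/3) / (13/18) = 12/13.

12/13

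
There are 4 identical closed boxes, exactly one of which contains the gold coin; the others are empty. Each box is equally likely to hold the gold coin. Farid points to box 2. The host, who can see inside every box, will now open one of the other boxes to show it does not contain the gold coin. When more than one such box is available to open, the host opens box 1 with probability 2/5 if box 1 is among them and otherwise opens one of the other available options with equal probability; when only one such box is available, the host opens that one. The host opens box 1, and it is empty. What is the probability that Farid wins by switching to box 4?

1/3

Consider each possible location of the gold coin in turn.
If it is in box 1 (prior 1/4): the host opened box 1, so this case is ruled out; weight (1/4)·0 = 0.
If it is in any of boxes 2, 3, and 4 (prior 1/4 each): box 1 is available, opened with probability 2/5; weight (1/4)·(2/5) = 1/10 each.
The weights sum to 3/10.
So P(the gold coin in box 4 | the host opened box 1) = (1/10) / (3/10) = 1/3.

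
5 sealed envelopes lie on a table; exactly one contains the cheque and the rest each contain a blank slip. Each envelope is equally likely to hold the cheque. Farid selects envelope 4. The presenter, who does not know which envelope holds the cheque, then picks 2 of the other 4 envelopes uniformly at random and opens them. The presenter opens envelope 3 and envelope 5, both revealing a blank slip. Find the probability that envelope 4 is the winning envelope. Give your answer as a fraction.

1/3

Because the presenter chose which envelopes to open without knowing where the cheque is, the choice is independent of the prize location. Learning that none of the 2 opened envelopes holds the cheque simply rules out those 2 locations and leaves the remaining 3 envelopes still equally likely by symmetry.
So P(the cheque in envelope 4) = 1/3.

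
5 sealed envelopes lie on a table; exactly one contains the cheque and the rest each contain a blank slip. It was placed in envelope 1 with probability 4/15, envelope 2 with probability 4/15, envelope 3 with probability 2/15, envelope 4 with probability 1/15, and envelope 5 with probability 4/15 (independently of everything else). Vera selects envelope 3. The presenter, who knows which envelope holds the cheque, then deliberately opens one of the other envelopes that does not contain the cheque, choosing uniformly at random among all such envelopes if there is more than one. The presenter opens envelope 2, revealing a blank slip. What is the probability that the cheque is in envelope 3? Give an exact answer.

1/7

Condition on the true location of the cheque.
If it is in either of envelopes 1 and 5 (prior 4/15 each): the presenter has 3 equally likely choices, so probability 1/3; weight (4/15)·(1/3) = 4/45 each.
If it is in envelope 2 (prior 4/15): the presenter opened envelope 2, so this case is ruled out; weight (4/15)·0 = 0.
If it is in envelope 3 (prior 2/15): the presenter has 4 equally likely choices, so probability 1/4; weight (2/15)·(1/4) = 1/30.
If it is in envelope 4 (prior 1/15): the presenter has 3 equally likely choices, so probability 1/3; weight (1/15)·(1/3) = 1/45.
The weights sum to 7/30.
So P(the cheque in envelope 3 | the presenter opened envelope 2) = (1/30) / (7/30) = 1/7.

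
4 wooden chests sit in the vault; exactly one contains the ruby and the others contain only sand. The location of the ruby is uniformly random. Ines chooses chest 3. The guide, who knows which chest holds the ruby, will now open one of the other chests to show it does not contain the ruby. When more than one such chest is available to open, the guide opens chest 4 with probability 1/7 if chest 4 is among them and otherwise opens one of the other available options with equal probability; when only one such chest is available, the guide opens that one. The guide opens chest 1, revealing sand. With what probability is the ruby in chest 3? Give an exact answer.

Apply Bayes' rule, conditioning on where the ruby actually is.
If it is in chest 1 (prior 1/4): the guide opened chest 1, so this case is ruled out; weight (1/4)·0 = 0.
If it is in chest 2 (prior 1/4): chest 4 is available but not opened, probability 6/7; weight (1/4)·(6/7) = 3/14.
If it is in chest 3 (prior 1/4): chest 4 is available but not opened; chest 1 gets probability (1 − 1/7)/2 = 3/7; weight (1/4)·(3/7) = 3/28.
If it is in chest 4 (prior 1/4): chest 4 holds the prize so is unavailable; the guide chooses uniformly among the 2 others, probability 1/2; weight (1/4)·(1/2) = 1/8.
The weights sum to 25/56.
So P(the ruby in chest 3 | the guide opened chest 1) = (3/28) / (25/56) = 6/25.

6/25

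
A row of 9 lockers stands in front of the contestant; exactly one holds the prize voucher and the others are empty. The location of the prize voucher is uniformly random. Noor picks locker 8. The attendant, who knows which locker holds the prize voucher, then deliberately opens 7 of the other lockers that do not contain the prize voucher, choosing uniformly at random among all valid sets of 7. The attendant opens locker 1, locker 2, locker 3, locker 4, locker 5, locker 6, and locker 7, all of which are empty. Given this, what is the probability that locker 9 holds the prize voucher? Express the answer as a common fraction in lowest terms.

Apply Bayes' rule, conditioning on where the prize voucher actually is.
If it is in any of lockers 1, 2, 3, 4, 5, 6, and 7 (prior 1/9 each): that locker was opened and seen not to hold the prize — ruled out; weight (1/9)·0 = 0 each.
If it is in locker 8 (prior 1/9): the attendant has 8 equally likely choices, so probability 1/8; weight (1/9)·(1/8) = 1/72.
If it is in locker 9 (prior 1/9): the attendant has no choice, probability 1; weight (1/9)·1 = 1/9.
The weights sum to 1/8.
So P(the prize voucher in locker 9 | the attendant opened locker 1, locker 2, locker 3, locker 4, locker 5, locker 6, and locker 7) = (1/9) / (1/8) = 8/9.

8/9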